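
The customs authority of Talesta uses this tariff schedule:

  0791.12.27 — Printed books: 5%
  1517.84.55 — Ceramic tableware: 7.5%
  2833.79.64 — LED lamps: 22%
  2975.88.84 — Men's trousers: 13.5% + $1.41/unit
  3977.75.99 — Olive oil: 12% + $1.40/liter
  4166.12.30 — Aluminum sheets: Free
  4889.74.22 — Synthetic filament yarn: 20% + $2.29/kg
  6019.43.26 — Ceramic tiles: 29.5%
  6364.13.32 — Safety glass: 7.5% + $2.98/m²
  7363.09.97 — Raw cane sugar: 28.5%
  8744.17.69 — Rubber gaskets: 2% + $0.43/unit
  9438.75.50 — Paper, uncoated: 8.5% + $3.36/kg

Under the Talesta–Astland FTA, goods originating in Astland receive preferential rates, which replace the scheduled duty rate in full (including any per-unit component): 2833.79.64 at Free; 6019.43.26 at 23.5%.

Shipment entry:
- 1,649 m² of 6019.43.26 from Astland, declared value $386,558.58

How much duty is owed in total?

$90,841.27

Line 1 (6019.43.26, Astland, 1,649 m², $386,558.58):
Base rate for 6019.43.26 is 29.5%.
Origin Astland qualifies under the Talesta–Astland agreement and 6019.43.26 is covered: preferential rate 23.5% applies instead.
Duty = $386,558.58 × 23.5% = $90,841.27.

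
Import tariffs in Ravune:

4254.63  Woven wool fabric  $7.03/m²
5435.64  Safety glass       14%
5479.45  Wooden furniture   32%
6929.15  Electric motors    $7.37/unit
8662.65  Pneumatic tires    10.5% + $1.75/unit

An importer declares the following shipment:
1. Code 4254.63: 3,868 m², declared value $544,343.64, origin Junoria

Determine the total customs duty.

Line 1 (4254.63, Junoria, 3,868 m², $544,343.64):
Base rate for 4254.63 is $7.03/m².
Duty = 3,868 × $7.03 = $27,192.04.

$27,192.04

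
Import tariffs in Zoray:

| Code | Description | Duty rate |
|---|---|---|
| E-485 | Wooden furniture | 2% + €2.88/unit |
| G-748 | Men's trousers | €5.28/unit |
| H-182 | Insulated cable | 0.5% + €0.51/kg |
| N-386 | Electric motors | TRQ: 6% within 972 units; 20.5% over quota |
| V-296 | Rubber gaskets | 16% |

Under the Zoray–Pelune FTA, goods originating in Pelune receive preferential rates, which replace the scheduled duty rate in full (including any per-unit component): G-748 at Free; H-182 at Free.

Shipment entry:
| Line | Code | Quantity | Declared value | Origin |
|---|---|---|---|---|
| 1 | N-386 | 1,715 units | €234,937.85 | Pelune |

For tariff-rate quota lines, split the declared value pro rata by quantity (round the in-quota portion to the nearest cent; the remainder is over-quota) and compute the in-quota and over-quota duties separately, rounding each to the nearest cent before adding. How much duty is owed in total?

€28,854.89

Line 1 (N-386, Pelune, 1,715 units, €234,937.85):
Code N-386 is under a tariff-rate quota (threshold 972 units). In-quota: 972 units at 6%; over-quota: 743 units at 20.5%.
Pro-rata value split: in-quota = €234,937.85 × 972/1,715 = €133,154.28; over-quota = €234,937.85 − €133,154.28 = €101,783.57.
In-quota duty = €133,154.28 × 6% = €7,989.26. Over-quota duty = €101,783.57 × 20.5% = €20,865.63.
Line duty = €7,989.26 + €20,865.63 = €28,854.89.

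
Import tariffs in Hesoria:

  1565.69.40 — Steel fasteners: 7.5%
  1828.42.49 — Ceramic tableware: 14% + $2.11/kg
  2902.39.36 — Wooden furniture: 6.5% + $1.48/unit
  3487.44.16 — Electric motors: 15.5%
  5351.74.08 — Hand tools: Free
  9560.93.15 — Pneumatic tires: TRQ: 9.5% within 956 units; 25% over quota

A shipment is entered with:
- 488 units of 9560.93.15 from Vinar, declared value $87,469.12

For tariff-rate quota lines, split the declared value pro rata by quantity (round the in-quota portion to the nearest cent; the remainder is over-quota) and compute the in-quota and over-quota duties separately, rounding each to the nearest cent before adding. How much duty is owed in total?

Line 1 (9560.93.15, Vinar, 488 units, $87,469.12):
Code 9560.93.15 is under a tariff-rate quota (threshold 956 units). Quantity 488 units is within the quota, so the in-quota rate 9.5% applies to the full value.
Duty = $87,469.12 × 9.5% = $8,309.57.

$8,309.57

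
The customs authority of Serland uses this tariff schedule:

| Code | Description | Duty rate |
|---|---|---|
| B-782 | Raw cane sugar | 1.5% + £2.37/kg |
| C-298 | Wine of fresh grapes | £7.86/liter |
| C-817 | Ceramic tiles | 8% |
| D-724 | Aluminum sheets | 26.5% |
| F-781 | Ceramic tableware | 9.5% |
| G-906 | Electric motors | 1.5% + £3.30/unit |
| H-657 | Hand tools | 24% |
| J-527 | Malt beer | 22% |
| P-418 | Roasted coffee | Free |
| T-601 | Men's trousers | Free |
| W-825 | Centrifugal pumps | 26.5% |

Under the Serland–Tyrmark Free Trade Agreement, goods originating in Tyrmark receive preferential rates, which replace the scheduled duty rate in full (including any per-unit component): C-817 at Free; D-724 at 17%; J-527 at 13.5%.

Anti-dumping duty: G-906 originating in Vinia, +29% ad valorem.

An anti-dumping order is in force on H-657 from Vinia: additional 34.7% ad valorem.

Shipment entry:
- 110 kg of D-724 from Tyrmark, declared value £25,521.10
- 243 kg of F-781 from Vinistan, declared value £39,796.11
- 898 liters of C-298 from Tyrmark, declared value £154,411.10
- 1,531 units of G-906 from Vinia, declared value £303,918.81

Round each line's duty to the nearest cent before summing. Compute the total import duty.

Line 1 (D-724, Tyrmark, 110 kg, £25,521.10):
Base rate for D-724 is 26.5%.
Origin Tyrmark qualifies under the Serland–Tyrmark agreement and D-724 is covered: preferential rate 17% applies instead.
Duty = £25,521.10 × 17% = £4,338.59.
Line 2 (F-781, Vinistan, 243 kg, £39,796.11):
Base rate for F-781 is 9.5%.
Duty = £39,796.11 × 9.5% = £3,780.63.
Line 3 (C-298, Tyrmark, 898 liters, £154,411.10):
Base rate for C-298 is £7.86/liter.
Origin Tyrmark is the FTA partner but C-298 is not on the preference list; base rate stands.
Duty = 898 × £7.86 = £7,058.28.
Line 4 (G-906, Vinia, 1,531 units, £303,918.81):
Base rate for G-906 is 1.5% + £3.30/unit.
Additional duty on G-906 from Vinia: +29%. Applied ad valorem rate: 1.5% + 29% = 30.5%.
Duty = £303,918.81 × 30.5% + 1,531 × £3.30 = £97,747.54.
Total = £4,338.59 + £3,780.63 + £7,058.28 + £97,747.54 = £112,925.04.

£112,925.04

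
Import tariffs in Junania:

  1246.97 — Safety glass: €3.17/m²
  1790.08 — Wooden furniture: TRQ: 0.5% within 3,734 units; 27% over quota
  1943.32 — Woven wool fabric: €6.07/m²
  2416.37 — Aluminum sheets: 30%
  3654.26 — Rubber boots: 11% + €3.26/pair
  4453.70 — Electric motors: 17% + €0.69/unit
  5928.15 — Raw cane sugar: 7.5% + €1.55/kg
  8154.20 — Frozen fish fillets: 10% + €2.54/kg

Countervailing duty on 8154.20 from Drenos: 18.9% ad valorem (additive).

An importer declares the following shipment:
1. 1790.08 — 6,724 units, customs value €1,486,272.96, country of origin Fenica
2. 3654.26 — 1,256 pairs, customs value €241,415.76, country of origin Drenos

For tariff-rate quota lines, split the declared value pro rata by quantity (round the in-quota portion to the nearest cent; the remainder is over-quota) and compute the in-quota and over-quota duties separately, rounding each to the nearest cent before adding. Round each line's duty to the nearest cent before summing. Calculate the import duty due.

€213,222.70

Line 1 (1790.08, Fenica, 6,724 units, €1,486,272.96):
Code 1790.08 is under a tariff-rate quota (threshold 3,734 units). In-quota: 3,734 units at 0.5%; over-quota: 2,990 units at 27%.
Pro-rata value split: in-quota = €1,486,272.96 × 3,734/6,724 = €825,363.36; over-quota = €1,486,272.96 − €825,363.36 = €660,909.60.
In-quota duty = €825,363.36 × 0.5% = €4,126.82. Over-quota duty = €660,909.60 × 27% = €178,445.59.
Line duty = €4,126.82 + €178,445.59 = €182,572.41.
Line 2 (3654.26, Drenos, 1,256 pairs, €241,415.76):
Base rate for 3654.26 is 11% + €3.26/pair.
Duty = €241,415.76 × 11% + 1,256 × €3.26 = €30,650.29.
Total = €182,572.41 + €30,650.29 = €213,222.70.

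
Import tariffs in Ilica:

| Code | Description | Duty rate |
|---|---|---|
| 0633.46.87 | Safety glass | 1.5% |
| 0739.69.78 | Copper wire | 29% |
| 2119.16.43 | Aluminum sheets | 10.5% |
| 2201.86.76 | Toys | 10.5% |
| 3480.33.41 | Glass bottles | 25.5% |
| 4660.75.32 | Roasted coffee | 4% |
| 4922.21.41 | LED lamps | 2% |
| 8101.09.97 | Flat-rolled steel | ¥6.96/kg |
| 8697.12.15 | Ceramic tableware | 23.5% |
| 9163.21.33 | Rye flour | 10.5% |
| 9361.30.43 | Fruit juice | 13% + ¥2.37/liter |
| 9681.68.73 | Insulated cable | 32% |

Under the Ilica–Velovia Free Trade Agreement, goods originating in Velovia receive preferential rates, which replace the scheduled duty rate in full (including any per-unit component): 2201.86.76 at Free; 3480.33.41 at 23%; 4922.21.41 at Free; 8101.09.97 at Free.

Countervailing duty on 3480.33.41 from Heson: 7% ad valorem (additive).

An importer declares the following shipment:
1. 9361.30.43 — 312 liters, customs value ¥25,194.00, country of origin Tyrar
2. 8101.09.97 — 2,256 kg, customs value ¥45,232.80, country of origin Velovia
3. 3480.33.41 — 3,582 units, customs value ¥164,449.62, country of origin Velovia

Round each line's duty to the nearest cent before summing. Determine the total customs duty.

Line 1 (9361.30.43, Tyrar, 312 liters, ¥25,194.00):
Base rate for 9361.30.43 is 13% + ¥2.37/liter.
Duty = ¥25,194.00 × 13% + 312 × ¥2.37 = ¥4,014.66.
Line 2 (8101.09.97, Velovia, 2,256 kg, ¥45,232.80):
Base rate for 8101.09.97 is ¥6.96/kg.
Origin Velovia qualifies under the Ilica–Velovia agreement and 8101.09.97 is covered: preferential rate Free applies instead.
Duty = ¥45,232.80 × 0% = ¥0.00.
Line 3 (3480.33.41, Velovia, 3,582 units, ¥164,449.62):
Base rate for 3480.33.41 is 25.5%.
Origin Velovia qualifies under the Ilica–Velovia agreement and 3480.33.41 is covered: preferential rate 23% applies instead.
The additional-duty order on 3480.33.41 targets Heson, not Velovia; it does not apply.
Duty = ¥164,449.62 × 23% = ¥37,823.41.
Total = ¥4,014.66 + ¥0.00 + ¥37,823.41 = ¥41,838.07.

¥41,838.07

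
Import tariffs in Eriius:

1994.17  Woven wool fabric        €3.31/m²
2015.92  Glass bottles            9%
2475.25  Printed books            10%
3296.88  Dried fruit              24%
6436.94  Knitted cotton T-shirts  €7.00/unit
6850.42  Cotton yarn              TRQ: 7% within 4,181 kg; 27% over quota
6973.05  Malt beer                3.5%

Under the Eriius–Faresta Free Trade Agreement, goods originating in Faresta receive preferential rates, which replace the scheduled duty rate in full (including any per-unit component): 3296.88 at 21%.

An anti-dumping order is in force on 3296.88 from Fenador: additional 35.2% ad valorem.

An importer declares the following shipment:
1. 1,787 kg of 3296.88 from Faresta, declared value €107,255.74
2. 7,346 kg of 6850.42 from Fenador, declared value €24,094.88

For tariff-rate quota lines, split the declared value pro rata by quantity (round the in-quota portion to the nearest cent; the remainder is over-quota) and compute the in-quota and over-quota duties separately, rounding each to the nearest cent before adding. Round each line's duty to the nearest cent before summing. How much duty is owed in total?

Line 1 (3296.88, Faresta, 1,787 kg, €107,255.74):
Base rate for 3296.88 is 24%.
Origin Faresta qualifies under the Eriius–Faresta agreement and 3296.88 is covered: preferential rate 21% applies instead.
The additional-duty order on 3296.88 targets Fenador, not Faresta; it does not apply.
Duty = €107,255.74 × 21% = €22,523.71.
Line 2 (6850.42, Fenador, 7,346 kg, €24,094.88):
Code 6850.42 is under a tariff-rate quota (threshold 4,181 kg). In-quota: 4,181 kg at 7%; over-quota: 3,165 kg at 27%.
Pro-rata value split: in-quota = €24,094.88 × 4,181/7,346 = €13,713.68; over-quota = €24,094.88 − €13,713.68 = €10,381.20.
In-quota duty = €13,713.68 × 7% = €959.96. Over-quota duty = €10,381.20 × 27% = €2,802.92.
Line duty = €959.96 + €2,802.92 = €3,762.88.
Total = €22,523.71 + €3,762.88 = €26,286.59.

€26,286.59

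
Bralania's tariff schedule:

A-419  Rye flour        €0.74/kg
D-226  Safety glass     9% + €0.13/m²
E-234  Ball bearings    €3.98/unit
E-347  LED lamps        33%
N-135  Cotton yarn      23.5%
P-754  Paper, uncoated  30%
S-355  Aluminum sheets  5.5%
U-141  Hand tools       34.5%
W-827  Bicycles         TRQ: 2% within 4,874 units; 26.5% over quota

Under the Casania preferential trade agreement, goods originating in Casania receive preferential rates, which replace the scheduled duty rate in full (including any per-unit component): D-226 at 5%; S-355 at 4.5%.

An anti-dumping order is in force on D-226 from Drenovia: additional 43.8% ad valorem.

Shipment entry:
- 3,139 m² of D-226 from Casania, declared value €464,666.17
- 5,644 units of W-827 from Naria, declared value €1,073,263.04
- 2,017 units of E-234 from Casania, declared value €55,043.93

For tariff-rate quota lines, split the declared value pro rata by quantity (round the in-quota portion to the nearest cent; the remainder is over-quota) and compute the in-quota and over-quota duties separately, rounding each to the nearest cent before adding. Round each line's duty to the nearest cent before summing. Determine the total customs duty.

€88,599.92

Line 1 (D-226, Casania, 3,139 m², €464,666.17):
Base rate for D-226 is 9% + €0.13/m².
Origin Casania qualifies under the Bralania–Casania agreement and D-226 is covered: preferential rate 5% applies instead.
The additional-duty order on D-226 targets Drenovia, not Casania; it does not apply.
Duty = €464,666.17 × 5% = €23,233.31.
Line 2 (W-827, Naria, 5,644 units, €1,073,263.04):
Code W-827 is under a tariff-rate quota (threshold 4,874 units). In-quota: 4,874 units at 2%; over-quota: 770 units at 26.5%.
Pro-rata value split: in-quota = €1,073,263.04 × 4,874/5,644 = €926,839.84; over-quota = €1,073,263.04 − €926,839.84 = €146,423.20.
In-quota duty = €926,839.84 × 2% = €18,536.80. Over-quota duty = €146,423.20 × 26.5% = €38,802.15.
Line duty = €18,536.80 + €38,802.15 = €57,338.95.
Line 3 (E-234, Casania, 2,017 units, €55,043.93):
Base rate for E-234 is €3.98/unit.
Origin Casania is the FTA partner but E-234 is not on the preference list; base rate stands.
Duty = 2,017 × €3.98 = €8,027.66.
Total = €23,233.31 + €57,338.95 + €8,027.66 = €88,599.92.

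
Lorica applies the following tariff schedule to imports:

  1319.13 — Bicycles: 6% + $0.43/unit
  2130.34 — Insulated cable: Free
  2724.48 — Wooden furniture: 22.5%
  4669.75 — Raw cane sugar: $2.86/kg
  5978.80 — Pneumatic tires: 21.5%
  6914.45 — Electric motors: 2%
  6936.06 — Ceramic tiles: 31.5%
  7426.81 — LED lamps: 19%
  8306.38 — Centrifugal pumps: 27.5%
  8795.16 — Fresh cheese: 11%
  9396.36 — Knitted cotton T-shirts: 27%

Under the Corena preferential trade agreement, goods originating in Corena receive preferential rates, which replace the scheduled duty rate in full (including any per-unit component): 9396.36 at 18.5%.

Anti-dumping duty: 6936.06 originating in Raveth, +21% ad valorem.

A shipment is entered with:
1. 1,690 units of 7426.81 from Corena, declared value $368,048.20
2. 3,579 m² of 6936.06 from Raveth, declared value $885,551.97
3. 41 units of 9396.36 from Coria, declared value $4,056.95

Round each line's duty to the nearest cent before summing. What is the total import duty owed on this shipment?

Line 1 (7426.81, Corena, 1,690 units, $368,048.20):
Base rate for 7426.81 is 19%.
Origin Corena is the FTA partner but 7426.81 is not on the preference list; base rate stands.
Duty = $368,048.20 × 19% = $69,929.16.
Line 2 (6936.06, Raveth, 3,579 m², $885,551.97):
Base rate for 6936.06 is 31.5%.
Additional duty on 6936.06 from Raveth: +21%. Applied ad valorem rate: 31.5% + 21% = 52.5%.
Duty = $885,551.97 × 52.5% = $464,914.78.
Line 3 (9396.36, Coria, 41 units, $4,056.95):
Base rate for 9396.36 is 27%.
9396.36 has an FTA preferential rate, but origin Coria is not Corena; base rate stands.
Duty = $4,056.95 × 27% = $1,095.38.
Total = $69,929.16 + $464,914.78 + $1,095.38 = $535,939.32.

$535,939.32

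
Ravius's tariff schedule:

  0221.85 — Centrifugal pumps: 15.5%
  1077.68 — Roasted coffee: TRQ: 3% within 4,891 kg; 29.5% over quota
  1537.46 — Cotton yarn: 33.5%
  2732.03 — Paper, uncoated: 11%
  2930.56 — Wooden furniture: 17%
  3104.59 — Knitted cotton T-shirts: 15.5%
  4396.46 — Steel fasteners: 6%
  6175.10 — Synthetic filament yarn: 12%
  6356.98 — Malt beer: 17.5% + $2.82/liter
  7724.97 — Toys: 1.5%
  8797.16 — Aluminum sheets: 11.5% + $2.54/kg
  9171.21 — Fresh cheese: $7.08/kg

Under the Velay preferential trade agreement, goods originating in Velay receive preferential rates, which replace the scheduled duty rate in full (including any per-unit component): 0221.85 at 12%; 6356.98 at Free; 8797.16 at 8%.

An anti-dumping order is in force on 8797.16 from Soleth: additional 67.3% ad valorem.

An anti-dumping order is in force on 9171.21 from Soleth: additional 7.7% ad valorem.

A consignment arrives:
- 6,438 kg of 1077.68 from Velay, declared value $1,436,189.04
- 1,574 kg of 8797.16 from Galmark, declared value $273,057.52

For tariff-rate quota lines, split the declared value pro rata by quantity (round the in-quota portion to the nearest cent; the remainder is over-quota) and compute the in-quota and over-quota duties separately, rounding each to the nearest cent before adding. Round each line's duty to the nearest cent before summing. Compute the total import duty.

$169,938.00

Line 1 (1077.68, Velay, 6,438 kg, $1,436,189.04):
Code 1077.68 is under a tariff-rate quota (threshold 4,891 kg). In-quota: 4,891 kg at 3%; over-quota: 1,547 kg at 29.5%.
Pro-rata value split: in-quota = $1,436,189.04 × 4,891/6,438 = $1,091,084.28; over-quota = $1,436,189.04 − $1,091,084.28 = $345,104.76.
In-quota duty = $1,091,084.28 × 3% = $32,732.53. Over-quota duty = $345,104.76 × 29.5% = $101,805.90.
Line duty = $32,732.53 + $101,805.90 = $134,538.43.
Line 2 (8797.16, Galmark, 1,574 kg, $273,057.52):
Base rate for 8797.16 is 11.5% + $2.54/kg.
8797.16 has an FTA preferential rate, but origin Galmark is not Velay; base rate stands.
The additional-duty order on 8797.16 targets Soleth, not Galmark; it does not apply.
Duty = $273,057.52 × 11.5% + 1,574 × $2.54 = $35,399.57.
Total = $134,538.43 + $35,399.57 = $169,938.00.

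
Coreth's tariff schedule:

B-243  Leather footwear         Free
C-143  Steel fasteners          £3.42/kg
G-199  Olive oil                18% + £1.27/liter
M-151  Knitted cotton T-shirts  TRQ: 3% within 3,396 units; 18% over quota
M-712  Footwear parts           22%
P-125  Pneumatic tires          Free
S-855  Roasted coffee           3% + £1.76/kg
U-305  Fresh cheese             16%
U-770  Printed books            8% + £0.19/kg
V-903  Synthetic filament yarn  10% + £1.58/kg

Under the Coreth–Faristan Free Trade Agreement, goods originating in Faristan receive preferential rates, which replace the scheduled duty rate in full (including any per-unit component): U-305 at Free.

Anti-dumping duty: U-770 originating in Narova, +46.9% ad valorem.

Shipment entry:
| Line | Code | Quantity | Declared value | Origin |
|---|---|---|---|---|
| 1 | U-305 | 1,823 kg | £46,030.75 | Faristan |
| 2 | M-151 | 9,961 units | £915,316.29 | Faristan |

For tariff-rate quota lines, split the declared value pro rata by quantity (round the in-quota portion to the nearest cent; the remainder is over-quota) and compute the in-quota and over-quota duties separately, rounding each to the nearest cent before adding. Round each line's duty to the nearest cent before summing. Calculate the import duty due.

£117,948.16

Line 1 (U-305, Faristan, 1,823 kg, £46,030.75):
Base rate for U-305 is 16%.
Origin Faristan qualifies under the Coreth–Faristan agreement and U-305 is covered: preferential rate Free applies instead.
Duty = £46,030.75 × 0% = £0.00.
Line 2 (M-151, Faristan, 9,961 units, £915,316.29):
Code M-151 is under a tariff-rate quota (threshold 3,396 units). In-quota: 3,396 units at 3%; over-quota: 6,565 units at 18%.
Pro-rata value split: in-quota = £915,316.29 × 3,396/9,961 = £312,058.44; over-quota = £915,316.29 − £312,058.44 = £603,257.85.
In-quota duty = £312,058.44 × 3% = £9,361.75. Over-quota duty = £603,257.85 × 18% = £108,586.41.
Line duty = £9,361.75 + £108,586.41 = £117,948.16.
Total = £0.00 + £117,948.16 = £117,948.16.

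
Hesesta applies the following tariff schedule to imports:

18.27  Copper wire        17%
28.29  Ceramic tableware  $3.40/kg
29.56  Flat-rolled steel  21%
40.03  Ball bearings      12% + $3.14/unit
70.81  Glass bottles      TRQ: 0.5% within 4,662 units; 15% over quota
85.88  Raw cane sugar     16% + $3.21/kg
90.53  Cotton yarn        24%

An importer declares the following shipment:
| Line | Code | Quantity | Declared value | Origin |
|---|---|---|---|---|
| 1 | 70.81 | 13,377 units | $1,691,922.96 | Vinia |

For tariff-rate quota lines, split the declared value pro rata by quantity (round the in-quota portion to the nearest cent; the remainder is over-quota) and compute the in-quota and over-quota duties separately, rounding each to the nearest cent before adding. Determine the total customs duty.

Line 1 (70.81, Vinia, 13,377 units, $1,691,922.96):
Code 70.81 is under a tariff-rate quota (threshold 4,662 units). In-quota: 4,662 units at 0.5%; over-quota: 8,715 units at 15%.
Pro-rata value split: in-quota = $1,691,922.96 × 4,662/13,377 = $589,649.76; over-quota = $1,691,922.96 − $589,649.76 = $1,102,273.20.
In-quota duty = $589,649.76 × 0.5% = $2,948.25. Over-quota duty = $1,102,273.20 × 15% = $165,340.98.
Line duty = $2,948.25 + $165,340.98 = $168,289.23.

$168,289.23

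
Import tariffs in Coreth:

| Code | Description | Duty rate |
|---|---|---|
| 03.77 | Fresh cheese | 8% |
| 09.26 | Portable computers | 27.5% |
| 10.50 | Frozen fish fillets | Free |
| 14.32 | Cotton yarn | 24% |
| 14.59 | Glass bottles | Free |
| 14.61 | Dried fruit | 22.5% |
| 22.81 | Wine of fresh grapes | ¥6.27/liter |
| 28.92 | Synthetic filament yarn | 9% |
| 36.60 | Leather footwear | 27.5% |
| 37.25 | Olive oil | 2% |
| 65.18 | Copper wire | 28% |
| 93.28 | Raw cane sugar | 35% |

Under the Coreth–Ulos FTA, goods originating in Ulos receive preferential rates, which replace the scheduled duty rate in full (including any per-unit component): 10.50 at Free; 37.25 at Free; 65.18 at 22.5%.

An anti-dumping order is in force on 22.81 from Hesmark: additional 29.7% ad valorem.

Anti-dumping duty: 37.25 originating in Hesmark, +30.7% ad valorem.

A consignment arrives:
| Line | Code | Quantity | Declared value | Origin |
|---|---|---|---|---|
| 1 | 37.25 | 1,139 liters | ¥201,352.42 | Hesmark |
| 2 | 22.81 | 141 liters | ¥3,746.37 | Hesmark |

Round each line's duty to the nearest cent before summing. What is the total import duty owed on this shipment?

Line 1 (37.25, Hesmark, 1,139 liters, ¥201,352.42):
Base rate for 37.25 is 2%.
37.25 has an FTA preferential rate, but origin Hesmark is not Ulos; base rate stands.
Additional duty on 37.25 from Hesmark: +30.7%. Applied ad valorem rate: 2% + 30.7% = 32.7%.
Duty = ¥201,352.42 × 32.7% = ¥65,842.24.
Line 2 (22.81, Hesmark, 141 liters, ¥3,746.37):
Base rate for 22.81 is ¥6.27/liter.
Additional duty on 22.81 from Hesmark: +29.7% ad valorem. Applied ad valorem rate = 29.7%.
Duty = ¥3,746.37 × 29.7% + 141 × ¥6.27 = ¥1,996.74.
Total = ¥65,842.24 + ¥1,996.74 = ¥67,838.98.

¥67,838.98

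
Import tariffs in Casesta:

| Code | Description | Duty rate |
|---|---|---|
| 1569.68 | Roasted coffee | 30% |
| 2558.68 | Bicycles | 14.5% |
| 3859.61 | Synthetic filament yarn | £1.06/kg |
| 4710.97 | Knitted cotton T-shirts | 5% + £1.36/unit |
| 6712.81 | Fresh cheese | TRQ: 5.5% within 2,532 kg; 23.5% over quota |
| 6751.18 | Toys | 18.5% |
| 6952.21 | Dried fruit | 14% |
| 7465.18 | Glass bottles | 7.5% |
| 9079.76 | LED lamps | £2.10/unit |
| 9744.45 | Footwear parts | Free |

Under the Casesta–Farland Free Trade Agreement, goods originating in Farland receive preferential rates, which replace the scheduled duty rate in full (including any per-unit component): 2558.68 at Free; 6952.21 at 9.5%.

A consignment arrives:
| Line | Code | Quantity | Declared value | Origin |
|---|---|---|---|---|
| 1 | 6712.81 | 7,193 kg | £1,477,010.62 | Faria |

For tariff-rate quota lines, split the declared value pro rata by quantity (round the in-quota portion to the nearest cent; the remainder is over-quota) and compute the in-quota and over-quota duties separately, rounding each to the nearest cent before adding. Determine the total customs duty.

Line 1 (6712.81, Faria, 7,193 kg, £1,477,010.62):
Code 6712.81 is under a tariff-rate quota (threshold 2,532 kg). In-quota: 2,532 kg at 5.5%; over-quota: 4,661 kg at 23.5%.
Pro-rata value split: in-quota = £1,477,010.62 × 2,532/7,193 = £519,920.88; over-quota = £1,477,010.62 − £519,920.88 = £957,089.74.
In-quota duty = £519,920.88 × 5.5% = £28,595.65. Over-quota duty = £957,089.74 × 23.5% = £224,916.09.
Line duty = £28,595.65 + £224,916.09 = £253,511.74.

£253,511.74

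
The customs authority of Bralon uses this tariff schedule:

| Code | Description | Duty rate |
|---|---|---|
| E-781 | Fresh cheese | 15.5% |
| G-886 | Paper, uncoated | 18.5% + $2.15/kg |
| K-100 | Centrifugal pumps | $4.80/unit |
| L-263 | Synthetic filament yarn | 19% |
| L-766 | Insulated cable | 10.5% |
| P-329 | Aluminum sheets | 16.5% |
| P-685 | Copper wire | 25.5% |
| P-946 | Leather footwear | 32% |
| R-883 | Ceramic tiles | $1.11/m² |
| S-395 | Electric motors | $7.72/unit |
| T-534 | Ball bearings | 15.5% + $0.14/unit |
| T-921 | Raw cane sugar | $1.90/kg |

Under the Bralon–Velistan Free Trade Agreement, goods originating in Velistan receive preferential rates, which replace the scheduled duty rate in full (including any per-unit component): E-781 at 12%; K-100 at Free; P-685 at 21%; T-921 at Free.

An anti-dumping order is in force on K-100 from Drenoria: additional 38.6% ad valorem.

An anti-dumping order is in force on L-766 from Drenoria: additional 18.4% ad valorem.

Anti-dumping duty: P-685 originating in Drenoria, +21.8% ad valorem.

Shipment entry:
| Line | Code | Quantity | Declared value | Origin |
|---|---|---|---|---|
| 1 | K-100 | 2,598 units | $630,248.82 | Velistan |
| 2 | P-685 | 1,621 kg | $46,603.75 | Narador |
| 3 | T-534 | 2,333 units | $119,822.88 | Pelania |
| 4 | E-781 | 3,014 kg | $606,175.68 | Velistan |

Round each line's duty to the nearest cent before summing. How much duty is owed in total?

$103,524.21

Line 1 (K-100, Velistan, 2,598 units, $630,248.82):
Base rate for K-100 is $4.80/unit.
Origin Velistan qualifies under the Bralon–Velistan agreement and K-100 is covered: preferential rate Free applies instead.
The additional-duty order on K-100 targets Drenoria, not Velistan; it does not apply.
Duty = $630,248.82 × 0% = $0.00.
Line 2 (P-685, Narador, 1,621 kg, $46,603.75):
Base rate for P-685 is 25.5%.
P-685 has an FTA preferential rate, but origin Narador is not Velistan; base rate stands.
The additional-duty order on P-685 targets Drenoria, not Narador; it does not apply.
Duty = $46,603.75 × 25.5% = $11,883.96.
Line 3 (T-534, Pelania, 2,333 units, $119,822.88):
Base rate for T-534 is 15.5% + $0.14/unit.
Duty = $119,822.88 × 15.5% + 2,333 × $0.14 = $18,899.17.
Line 4 (E-781, Velistan, 3,014 kg, $606,175.68):
Base rate for E-781 is 15.5%.
Origin Velistan qualifies under the Bralon–Velistan agreement and E-781 is covered: preferential rate 12% applies instead.
Duty = $606,175.68 × 12% = $72,741.08.
Total = $0.00 + $11,883.96 + $18,899.17 + $72,741.08 = $103,524.21.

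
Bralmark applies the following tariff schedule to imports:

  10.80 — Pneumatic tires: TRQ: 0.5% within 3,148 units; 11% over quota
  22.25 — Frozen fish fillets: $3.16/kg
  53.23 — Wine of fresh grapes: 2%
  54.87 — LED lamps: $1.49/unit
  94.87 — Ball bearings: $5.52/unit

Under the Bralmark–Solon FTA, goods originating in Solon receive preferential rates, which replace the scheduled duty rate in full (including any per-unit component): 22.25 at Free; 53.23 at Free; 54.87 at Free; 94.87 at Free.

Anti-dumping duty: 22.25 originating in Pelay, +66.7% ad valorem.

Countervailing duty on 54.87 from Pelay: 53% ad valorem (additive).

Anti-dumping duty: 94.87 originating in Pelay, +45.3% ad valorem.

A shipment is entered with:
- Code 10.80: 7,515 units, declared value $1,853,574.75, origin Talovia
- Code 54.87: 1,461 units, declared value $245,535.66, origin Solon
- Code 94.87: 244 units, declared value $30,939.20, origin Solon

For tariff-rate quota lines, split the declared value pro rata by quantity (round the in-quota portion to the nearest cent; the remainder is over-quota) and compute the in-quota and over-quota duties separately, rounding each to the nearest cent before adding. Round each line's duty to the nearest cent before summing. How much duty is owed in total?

Line 1 (10.80, Talovia, 7,515 units, $1,853,574.75):
Code 10.80 is under a tariff-rate quota (threshold 3,148 units). In-quota: 3,148 units at 0.5%; over-quota: 4,367 units at 11%.
Pro-rata value split: in-quota = $1,853,574.75 × 3,148/7,515 = $776,454.20; over-quota = $1,853,574.75 − $776,454.20 = $1,077,120.55.
In-quota duty = $776,454.20 × 0.5% = $3,882.27. Over-quota duty = $1,077,120.55 × 11% = $118,483.26.
Line duty = $3,882.27 + $118,483.26 = $122,365.53.
Line 2 (54.87, Solon, 1,461 units, $245,535.66):
Base rate for 54.87 is $1.49/unit.
Origin Solon qualifies under the Bralmark–Solon agreement and 54.87 is covered: preferential rate Free applies instead.
The additional-duty order on 54.87 targets Pelay, not Solon; it does not apply.
Duty = $245,535.66 × 0% = $0.00.
Line 3 (94.87, Solon, 244 units, $30,939.20):
Base rate for 94.87 is $5.52/unit.
Origin Solon qualifies under the Bralmark–Solon agreement and 94.87 is covered: preferential rate Free applies instead.
The additional-duty order on 94.87 targets Pelay, not Solon; it does not apply.
Duty = $30,939.20 × 0% = $0.00.
Total = $122,365.53 + $0.00 + $0.00 = $122,365.53.

$122,365.53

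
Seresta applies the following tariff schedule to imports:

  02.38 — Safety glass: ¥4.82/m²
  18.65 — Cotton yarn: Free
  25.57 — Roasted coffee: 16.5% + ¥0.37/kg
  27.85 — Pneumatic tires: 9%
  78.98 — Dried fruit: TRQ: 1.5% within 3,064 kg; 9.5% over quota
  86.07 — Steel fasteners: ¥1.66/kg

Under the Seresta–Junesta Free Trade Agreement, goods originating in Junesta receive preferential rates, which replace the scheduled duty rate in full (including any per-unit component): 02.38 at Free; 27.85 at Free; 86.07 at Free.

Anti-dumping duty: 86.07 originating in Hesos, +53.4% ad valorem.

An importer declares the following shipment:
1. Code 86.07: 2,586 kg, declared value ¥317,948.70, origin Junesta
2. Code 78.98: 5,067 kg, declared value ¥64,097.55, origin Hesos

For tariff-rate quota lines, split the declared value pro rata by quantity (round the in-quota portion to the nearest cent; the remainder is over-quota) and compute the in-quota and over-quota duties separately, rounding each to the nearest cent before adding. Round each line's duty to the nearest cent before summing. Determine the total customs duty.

¥2,988.50

Line 1 (86.07, Junesta, 2,586 kg, ¥317,948.70):
Base rate for 86.07 is ¥1.66/kg.
Origin Junesta qualifies under the Seresta–Junesta agreement and 86.07 is covered: preferential rate Free applies instead.
The additional-duty order on 86.07 targets Hesos, not Junesta; it does not apply.
Duty = ¥317,948.70 × 0% = ¥0.00.
Line 2 (78.98, Hesos, 5,067 kg, ¥64,097.55):
Code 78.98 is under a tariff-rate quota (threshold 3,064 kg). In-quota: 3,064 kg at 1.5%; over-quota: 2,003 kg at 9.5%.
Pro-rata value split: in-quota = ¥64,097.55 × 3,064/5,067 = ¥38,759.60; over-quota = ¥64,097.55 − ¥38,759.60 = ¥25,337.95.
In-quota duty = ¥38,759.60 × 1.5% = ¥581.39. Over-quota duty = ¥25,337.95 × 9.5% = ¥2,407.11.
Line duty = ¥581.39 + ¥2,407.11 = ¥2,988.50.
Total = ¥0.00 + ¥2,988.50 = ¥2,988.50.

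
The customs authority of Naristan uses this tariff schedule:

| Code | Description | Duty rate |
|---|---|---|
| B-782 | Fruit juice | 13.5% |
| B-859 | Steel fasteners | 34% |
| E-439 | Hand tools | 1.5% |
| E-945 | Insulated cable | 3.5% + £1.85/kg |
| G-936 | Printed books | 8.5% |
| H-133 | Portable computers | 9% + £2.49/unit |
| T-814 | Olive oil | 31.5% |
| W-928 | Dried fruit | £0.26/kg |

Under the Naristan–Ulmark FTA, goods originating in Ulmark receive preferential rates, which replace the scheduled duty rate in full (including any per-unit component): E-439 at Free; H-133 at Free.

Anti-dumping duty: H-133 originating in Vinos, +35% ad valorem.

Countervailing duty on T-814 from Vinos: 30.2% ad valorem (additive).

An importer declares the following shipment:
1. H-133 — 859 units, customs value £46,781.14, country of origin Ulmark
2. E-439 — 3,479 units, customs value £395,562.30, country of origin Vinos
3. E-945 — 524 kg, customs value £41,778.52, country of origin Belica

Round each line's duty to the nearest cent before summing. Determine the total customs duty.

£8,365.08

Line 1 (H-133, Ulmark, 859 units, £46,781.14):
Base rate for H-133 is 9% + £2.49/unit.
Origin Ulmark qualifies under the Naristan–Ulmark agreement and H-133 is covered: preferential rate Free applies instead.
The additional-duty order on H-133 targets Vinos, not Ulmark; it does not apply.
Duty = £46,781.14 × 0% = £0.00.
Line 2 (E-439, Vinos, 3,479 units, £395,562.30):
Base rate for E-439 is 1.5%.
E-439 has an FTA preferential rate, but origin Vinos is not Ulmark; base rate stands.
Duty = £395,562.30 × 1.5% = £5,933.43.
Line 3 (E-945, Belica, 524 kg, £41,778.52):
Base rate for E-945 is 3.5% + £1.85/kg.
Duty = £41,778.52 × 3.5% + 524 × £1.85 = £2,431.65.
Total = £0.00 + £5,933.43 + £2,431.65 = £8,365.08.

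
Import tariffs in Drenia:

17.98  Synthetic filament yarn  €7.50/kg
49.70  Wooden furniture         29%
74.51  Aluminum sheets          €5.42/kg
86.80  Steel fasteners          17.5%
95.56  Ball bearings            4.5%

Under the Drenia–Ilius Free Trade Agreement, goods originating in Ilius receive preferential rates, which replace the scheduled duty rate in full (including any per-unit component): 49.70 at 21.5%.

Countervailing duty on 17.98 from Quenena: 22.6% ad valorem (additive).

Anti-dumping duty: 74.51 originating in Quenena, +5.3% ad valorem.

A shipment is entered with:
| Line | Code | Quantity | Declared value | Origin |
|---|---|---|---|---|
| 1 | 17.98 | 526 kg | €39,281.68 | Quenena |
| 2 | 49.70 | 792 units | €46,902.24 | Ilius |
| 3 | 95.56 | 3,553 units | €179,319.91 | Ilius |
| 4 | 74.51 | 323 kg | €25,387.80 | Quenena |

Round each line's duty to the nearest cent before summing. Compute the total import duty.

Line 1 (17.98, Quenena, 526 kg, €39,281.68):
Base rate for 17.98 is €7.50/kg.
Additional duty on 17.98 from Quenena: +22.6% ad valorem. Applied ad valorem rate = 22.6%.
Duty = €39,281.68 × 22.6% + 526 × €7.50 = €12,822.66.
Line 2 (49.70, Ilius, 792 units, €46,902.24):
Base rate for 49.70 is 29%.
Origin Ilius qualifies under the Drenia–Ilius agreement and 49.70 is covered: preferential rate 21.5% applies instead.
Duty = €46,902.24 × 21.5% = €10,083.98.
Line 3 (95.56, Ilius, 3,553 units, €179,319.91):
Base rate for 95.56 is 4.5%.
Origin Ilius is the FTA partner but 95.56 is not on the preference list; base rate stands.
Duty = €179,319.91 × 4.5% = €8,069.40.
Line 4 (74.51, Quenena, 323 kg, €25,387.80):
Base rate for 74.51 is €5.42/kg.
Additional duty on 74.51 from Quenena: +5.3% ad valorem. Applied ad valorem rate = 5.3%.
Duty = €25,387.80 × 5.3% + 323 × €5.42 = €3,096.21.
Total = €12,822.66 + €10,083.98 + €8,069.40 + €3,096.21 = €34,072.25.

€34,072.25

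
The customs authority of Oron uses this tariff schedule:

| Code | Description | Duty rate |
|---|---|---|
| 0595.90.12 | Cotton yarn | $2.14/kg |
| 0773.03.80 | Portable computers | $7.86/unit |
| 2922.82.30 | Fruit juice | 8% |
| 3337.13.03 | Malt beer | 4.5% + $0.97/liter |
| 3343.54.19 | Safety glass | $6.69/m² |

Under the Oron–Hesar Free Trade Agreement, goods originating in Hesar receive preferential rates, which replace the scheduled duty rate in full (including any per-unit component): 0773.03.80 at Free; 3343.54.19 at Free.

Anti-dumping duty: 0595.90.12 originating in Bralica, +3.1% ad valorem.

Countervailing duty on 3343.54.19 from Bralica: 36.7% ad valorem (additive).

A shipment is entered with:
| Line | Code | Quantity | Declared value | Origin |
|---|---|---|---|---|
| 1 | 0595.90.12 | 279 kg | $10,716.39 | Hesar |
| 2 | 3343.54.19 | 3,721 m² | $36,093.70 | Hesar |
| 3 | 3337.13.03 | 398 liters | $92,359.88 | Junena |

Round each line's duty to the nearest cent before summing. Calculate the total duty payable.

Line 1 (0595.90.12, Hesar, 279 kg, $10,716.39):
Base rate for 0595.90.12 is $2.14/kg.
Origin Hesar is the FTA partner but 0595.90.12 is not on the preference list; base rate stands.
The additional-duty order on 0595.90.12 targets Bralica, not Hesar; it does not apply.
Duty = 279 × $2.14 = $597.06.
Line 2 (3343.54.19, Hesar, 3,721 m², $36,093.70):
Base rate for 3343.54.19 is $6.69/m².
Origin Hesar qualifies under the Oron–Hesar agreement and 3343.54.19 is covered: preferential rate Free applies instead.
The additional-duty order on 3343.54.19 targets Bralica, not Hesar; it does not apply.
Duty = $36,093.70 × 0% = $0.00.
Line 3 (3337.13.03, Junena, 398 liters, $92,359.88):
Base rate for 3337.13.03 is 4.5% + $0.97/liter.
Duty = $92,359.88 × 4.5% + 398 × $0.97 = $4,542.25.
Total = $597.06 + $0.00 + $4,542.25 = $5,139.31.

$5,139.31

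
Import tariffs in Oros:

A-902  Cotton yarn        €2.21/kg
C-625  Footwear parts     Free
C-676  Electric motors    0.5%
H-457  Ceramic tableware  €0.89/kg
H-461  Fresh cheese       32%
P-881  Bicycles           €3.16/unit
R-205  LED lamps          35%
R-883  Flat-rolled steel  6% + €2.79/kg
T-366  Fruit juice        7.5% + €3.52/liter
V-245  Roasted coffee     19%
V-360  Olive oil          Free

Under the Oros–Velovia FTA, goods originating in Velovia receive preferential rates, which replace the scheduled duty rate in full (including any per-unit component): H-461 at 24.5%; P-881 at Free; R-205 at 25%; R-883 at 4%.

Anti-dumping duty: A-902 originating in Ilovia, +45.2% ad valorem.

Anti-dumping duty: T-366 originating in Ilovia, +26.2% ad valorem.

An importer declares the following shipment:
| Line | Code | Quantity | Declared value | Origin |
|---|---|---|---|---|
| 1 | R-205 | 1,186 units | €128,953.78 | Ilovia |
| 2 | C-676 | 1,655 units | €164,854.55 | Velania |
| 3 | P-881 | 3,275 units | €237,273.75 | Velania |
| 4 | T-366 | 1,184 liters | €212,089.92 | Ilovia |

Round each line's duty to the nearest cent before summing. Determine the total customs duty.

Line 1 (R-205, Ilovia, 1,186 units, €128,953.78):
Base rate for R-205 is 35%.
R-205 has an FTA preferential rate, but origin Ilovia is not Velovia; base rate stands.
Duty = €128,953.78 × 35% = €45,133.82.
Line 2 (C-676, Velania, 1,655 units, €164,854.55):
Base rate for C-676 is 0.5%.
Duty = €164,854.55 × 0.5% = €824.27.
Line 3 (P-881, Velania, 3,275 units, €237,273.75):
Base rate for P-881 is €3.16/unit.
P-881 has an FTA preferential rate, but origin Velania is not Velovia; base rate stands.
Duty = 3,275 × €3.16 = €10,349.00.
Line 4 (T-366, Ilovia, 1,184 liters, €212,089.92):
Base rate for T-366 is 7.5% + €3.52/liter.
Additional duty on T-366 from Ilovia: +26.2%. Applied ad valorem rate: 7.5% + 26.2% = 33.7%.
Duty = €212,089.92 × 33.7% + 1,184 × €3.52 = €75,641.98.
Total = €45,133.82 + €824.27 + €10,349.00 + €75,641.98 = €131,949.07.

€131,949.07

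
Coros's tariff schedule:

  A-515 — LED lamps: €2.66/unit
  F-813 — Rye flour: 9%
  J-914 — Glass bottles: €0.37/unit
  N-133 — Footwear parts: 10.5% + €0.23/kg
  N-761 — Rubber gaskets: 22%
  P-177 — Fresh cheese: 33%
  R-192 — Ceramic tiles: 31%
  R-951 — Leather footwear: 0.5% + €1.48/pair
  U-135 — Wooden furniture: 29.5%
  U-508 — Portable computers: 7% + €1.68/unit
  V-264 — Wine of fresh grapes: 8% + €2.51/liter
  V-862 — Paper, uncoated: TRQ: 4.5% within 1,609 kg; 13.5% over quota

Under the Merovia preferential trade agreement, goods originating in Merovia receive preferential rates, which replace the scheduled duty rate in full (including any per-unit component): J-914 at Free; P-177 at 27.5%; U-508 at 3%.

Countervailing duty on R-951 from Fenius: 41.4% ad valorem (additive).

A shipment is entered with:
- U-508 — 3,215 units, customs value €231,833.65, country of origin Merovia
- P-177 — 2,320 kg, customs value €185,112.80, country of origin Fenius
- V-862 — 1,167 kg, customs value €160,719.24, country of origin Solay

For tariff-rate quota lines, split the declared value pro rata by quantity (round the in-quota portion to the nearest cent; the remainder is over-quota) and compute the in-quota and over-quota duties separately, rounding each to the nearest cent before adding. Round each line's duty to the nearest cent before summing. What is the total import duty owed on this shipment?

€75,274.60

Line 1 (U-508, Merovia, 3,215 units, €231,833.65):
Base rate for U-508 is 7% + €1.68/unit.
Origin Merovia qualifies under the Coros–Merovia agreement and U-508 is covered: preferential rate 3% applies instead.
Duty = €231,833.65 × 3% = €6,955.01.
Line 2 (P-177, Fenius, 2,320 kg, €185,112.80):
Base rate for P-177 is 33%.
P-177 has an FTA preferential rate, but origin Fenius is not Merovia; base rate stands.
Duty = €185,112.80 × 33% = €61,087.22.
Line 3 (V-862, Solay, 1,167 kg, €160,719.24):
Code V-862 is under a tariff-rate quota (threshold 1,609 kg). Quantity 1,167 kg is within the quota, so the in-quota rate 4.5% applies to the full value.
Duty = €160,719.24 × 4.5% = €7,232.37.
Total = €6,955.01 + €61,087.22 + €7,232.37 = €75,274.60.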